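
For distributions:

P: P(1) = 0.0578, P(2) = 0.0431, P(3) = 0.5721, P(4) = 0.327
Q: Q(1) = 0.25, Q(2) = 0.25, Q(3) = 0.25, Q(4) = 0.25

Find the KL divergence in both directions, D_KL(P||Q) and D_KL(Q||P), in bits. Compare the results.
D_KL(P||Q) = 0.5785 bits, D_KL(Q||P) = 0.7668 bits. D_KL(Q||P) is larger than D_KL(P||Q) by 0.1883 bits; the two directions differ.

D_KL(P||Q) = Σ P(x) log₂(P(x)/Q(x))

Computing term by term:
  P(1)·log₂(P(1)/Q(1)) = 0.0578·log₂(0.0578/0.25) = -0.12212
  P(2)·log₂(P(2)/Q(2)) = 0.0431·log₂(0.0431/0.25) = -0.10931
  P(3)·log₂(P(3)/Q(3)) = 0.5721·log₂(0.5721/0.25) = 0.68328
  P(4)·log₂(P(4)/Q(4)) = 0.327·log₂(0.327/0.25) = 0.12667

D_KL(P||Q) = -0.12212 - 0.10931 + 0.68328 + 0.12667 = 0.57852 ≈ 0.5785 bits

D_KL(Q||P) = Σ Q(x) log₂(Q(x)/P(x))

Computing term by term:
  Q(1)·log₂(Q(1)/P(1)) = 0.25·log₂(0.25/0.0578) = 0.52820
  Q(2)·log₂(Q(2)/P(2)) = 0.25·log₂(0.25/0.0431) = 0.63404
  Q(3)·log₂(Q(3)/P(3)) = 0.25·log₂(0.25/0.5721) = -0.29858
  Q(4)·log₂(Q(4)/P(4)) = 0.25·log₂(0.25/0.327) = -0.09684

D_KL(Q||P) = 0.52820 + 0.63404 - 0.29858 - 0.09684 = 0.76682 ≈ 0.7668 bits

These are NOT equal (difference: 0.1883 bits). KL divergence is asymmetric: D_KL(P||Q) ≠ D_KL(Q||P) in general.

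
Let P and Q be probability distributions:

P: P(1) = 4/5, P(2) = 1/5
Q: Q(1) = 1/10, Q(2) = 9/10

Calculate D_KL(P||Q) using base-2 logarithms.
1.9660 bits

D_KL(P||Q) = Σ P(x) log₂(P(x)/Q(x))

Computing term by term:
  P(1)·log₂(P(1)/Q(1)) = (4/5)·log₂((4/5)/(1/10)) = 2.40000
  P(2)·log₂(P(2)/Q(2)) = (1/5)·log₂((1/5)/(9/10)) = -0.43399

D_KL(P||Q) = 2.40000 - 0.43399 = 1.96601 ≈ 1.9660 bits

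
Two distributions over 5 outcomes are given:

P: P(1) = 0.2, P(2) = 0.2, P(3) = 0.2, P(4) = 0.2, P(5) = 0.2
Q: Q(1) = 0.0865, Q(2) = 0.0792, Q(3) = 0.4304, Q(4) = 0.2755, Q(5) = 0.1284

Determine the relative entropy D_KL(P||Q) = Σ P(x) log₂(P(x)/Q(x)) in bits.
0.3235 bits

D_KL(P||Q) = Σ P(x) log₂(P(x)/Q(x))

Computing term by term:
  P(1)·log₂(P(1)/Q(1)) = 0.2·log₂(0.2/0.0865) = 0.24185
  P(2)·log₂(P(2)/Q(2)) = 0.2·log₂(0.2/0.0792) = 0.26729
  P(3)·log₂(P(3)/Q(3)) = 0.2·log₂(0.2/0.4304) = -0.22114
  P(4)·log₂(P(4)/Q(4)) = 0.2·log₂(0.2/0.2755) = -0.09241
  P(5)·log₂(P(5)/Q(5)) = 0.2·log₂(0.2/0.1284) = 0.12787

D_KL(P||Q) = 0.24185 + 0.26729 - 0.22114 - 0.09241 + 0.12787 = 0.32346 ≈ 0.3235 bits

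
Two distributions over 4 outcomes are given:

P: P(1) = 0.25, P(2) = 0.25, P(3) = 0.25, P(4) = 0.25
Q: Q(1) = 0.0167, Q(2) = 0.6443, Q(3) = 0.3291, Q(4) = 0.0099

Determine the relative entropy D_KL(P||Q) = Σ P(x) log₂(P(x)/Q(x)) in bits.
1.7000 bits

D_KL(P||Q) = Σ P(x) log₂(P(x)/Q(x))

Computing term by term:
  P(1)·log₂(P(1)/Q(1)) = 0.25·log₂(0.25/0.0167) = 0.97600
  P(2)·log₂(P(2)/Q(2)) = 0.25·log₂(0.25/0.6443) = -0.34145
  P(3)·log₂(P(3)/Q(3)) = 0.25·log₂(0.25/0.3291) = -0.09915
  P(4)·log₂(P(4)/Q(4)) = 0.25·log₂(0.25/0.0099) = 1.16459

D_KL(P||Q) = 0.97600 - 0.34145 - 0.09915 + 1.16459 = 1.69999 ≈ 1.7000 bits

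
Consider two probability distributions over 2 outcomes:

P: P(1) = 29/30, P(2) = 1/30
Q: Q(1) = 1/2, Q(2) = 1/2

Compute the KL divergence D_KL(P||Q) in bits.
0.7892 bits

D_KL(P||Q) = Σ P(x) log₂(P(x)/Q(x))

Computing term by term:
  P(1)·log₂(P(1)/Q(1)) = (29/30)·log₂((29/30)/(1/2)) = 0.91939
  P(2)·log₂(P(2)/Q(2)) = (1/30)·log₂((1/30)/(1/2)) = -0.13023

D_KL(P||Q) = 0.91939 - 0.13023 = 0.78916 ≈ 0.7892 bits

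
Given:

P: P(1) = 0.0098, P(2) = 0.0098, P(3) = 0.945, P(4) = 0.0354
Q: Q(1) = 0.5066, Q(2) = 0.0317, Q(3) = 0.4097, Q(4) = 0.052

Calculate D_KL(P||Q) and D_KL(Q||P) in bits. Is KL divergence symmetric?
D_KL(P||Q) = 1.0474 bits, D_KL(Q||P) = 2.4721 bits. No, KL divergence is not symmetric.

D_KL(P||Q) = Σ P(x) log₂(P(x)/Q(x))

Computing term by term:
  P(1)·log₂(P(1)/Q(1)) = 0.0098·log₂(0.0098/0.5066) = -0.05578
  P(2)·log₂(P(2)/Q(2)) = 0.0098·log₂(0.0098/0.0317) = -0.01660
  P(3)·log₂(P(3)/Q(3)) = 0.945·log₂(0.945/0.4097) = 1.13943
  P(4)·log₂(P(4)/Q(4)) = 0.0354·log₂(0.0354/0.052) = -0.01964

D_KL(P||Q) = -0.05578 - 0.01660 + 1.13943 - 0.01964 = 1.04741 ≈ 1.0474 bits

D_KL(Q||P) = Σ Q(x) log₂(Q(x)/P(x))

Computing term by term:
  Q(1)·log₂(Q(1)/P(1)) = 0.5066·log₂(0.5066/0.0098) = 2.88353
  Q(2)·log₂(Q(2)/P(2)) = 0.0317·log₂(0.0317/0.0098) = 0.05369
  Q(3)·log₂(Q(3)/P(3)) = 0.4097·log₂(0.4097/0.945) = -0.49399
  Q(4)·log₂(Q(4)/P(4)) = 0.052·log₂(0.052/0.0354) = 0.02885

D_KL(Q||P) = 2.88353 + 0.05369 - 0.49399 + 0.02885 = 2.47208 ≈ 2.4721 bits

These are NOT equal (difference: 1.4247 bits). KL divergence is asymmetric: D_KL(P||Q) ≠ D_KL(Q||P) in general.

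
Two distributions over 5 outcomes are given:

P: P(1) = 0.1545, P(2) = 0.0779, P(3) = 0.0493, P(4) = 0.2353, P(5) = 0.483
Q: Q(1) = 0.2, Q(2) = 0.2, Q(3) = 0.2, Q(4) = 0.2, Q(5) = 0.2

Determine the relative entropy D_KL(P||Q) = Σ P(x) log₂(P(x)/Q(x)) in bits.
0.4065 bits

D_KL(P||Q) = Σ P(x) log₂(P(x)/Q(x))

Computing term by term:
  P(1)·log₂(P(1)/Q(1)) = 0.1545·log₂(0.1545/0.2) = -0.05753
  P(2)·log₂(P(2)/Q(2)) = 0.0779·log₂(0.0779/0.2) = -0.10597
  P(3)·log₂(P(3)/Q(3)) = 0.0493·log₂(0.0493/0.2) = -0.09960
  P(4)·log₂(P(4)/Q(4)) = 0.2353·log₂(0.2353/0.2) = 0.05518
  P(5)·log₂(P(5)/Q(5)) = 0.483·log₂(0.483/0.2) = 0.61439

D_KL(P||Q) = -0.05753 - 0.10597 - 0.09960 + 0.05518 + 0.61439 = 0.40647 ≈ 0.4065 bits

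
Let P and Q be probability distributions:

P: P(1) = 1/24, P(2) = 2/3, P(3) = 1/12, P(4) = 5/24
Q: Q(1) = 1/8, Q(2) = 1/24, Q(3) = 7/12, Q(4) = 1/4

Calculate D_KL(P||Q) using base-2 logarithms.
2.3119 bits

D_KL(P||Q) = Σ P(x) log₂(P(x)/Q(x))

Computing term by term:
  P(1)·log₂(P(1)/Q(1)) = (1/24)·log₂((1/24)/(1/8)) = -0.06604
  P(2)·log₂(P(2)/Q(2)) = (2/3)·log₂((2/3)/(1/24)) = 2.66667
  P(3)·log₂(P(3)/Q(3)) = (1/12)·log₂((1/12)/(7/12)) = -0.23395
  P(4)·log₂(P(4)/Q(4)) = (5/24)·log₂((5/24)/(1/4)) = -0.05480

D_KL(P||Q) = -0.06604 + 2.66667 - 0.23395 - 0.05480 = 2.31188 ≈ 2.3119 bits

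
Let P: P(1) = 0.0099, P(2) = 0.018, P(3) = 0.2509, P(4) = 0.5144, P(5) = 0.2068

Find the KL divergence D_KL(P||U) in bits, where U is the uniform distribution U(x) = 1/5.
0.6877 bits

U(i) = 1/5 for all i

D_KL(P||U) = Σ P(x) log₂(P(x) / (1/5))
           = Σ P(x) log₂(P(x)) + log₂(5)
           = log₂(5) - H(P)

H(P) = -Σ P(x) log₂(P(x)):
  -P(1)·log₂(P(1)) = -(0.0099)·log₂(0.0099) = 0.06592
  -P(2)·log₂(P(2)) = -(0.018)·log₂(0.018) = 0.10433
  -P(3)·log₂(P(3)) = -(0.2509)·log₂(0.2509) = 0.50050
  -P(4)·log₂(P(4)) = -(0.5144)·log₂(0.5144) = 0.49333
  -P(5)·log₂(P(5)) = -(0.2068)·log₂(0.2068) = 0.47020
H(P) = 0.06592 + 0.10433 + 0.50050 + 0.49333 + 0.47020 = 1.63428 bits

log₂(5) = 2.32193 bits

D_KL(P||U) = 2.32193 - 1.63428 = 0.68765 ≈ 0.6877 bits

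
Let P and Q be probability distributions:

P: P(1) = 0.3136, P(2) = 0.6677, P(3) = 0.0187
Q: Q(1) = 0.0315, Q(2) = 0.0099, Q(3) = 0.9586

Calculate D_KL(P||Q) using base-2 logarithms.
4.9902 bits

D_KL(P||Q) = Σ P(x) log₂(P(x)/Q(x))

Computing term by term:
  P(1)·log₂(P(1)/Q(1)) = 0.3136·log₂(0.3136/0.0315) = 1.03974
  P(2)·log₂(P(2)/Q(2)) = 0.6677·log₂(0.6677/0.0099) = 4.05670
  P(3)·log₂(P(3)/Q(3)) = 0.0187·log₂(0.0187/0.9586) = -0.10621

D_KL(P||Q) = 1.03974 + 4.05670 - 0.10621 = 4.99023 ≈ 4.9902 bits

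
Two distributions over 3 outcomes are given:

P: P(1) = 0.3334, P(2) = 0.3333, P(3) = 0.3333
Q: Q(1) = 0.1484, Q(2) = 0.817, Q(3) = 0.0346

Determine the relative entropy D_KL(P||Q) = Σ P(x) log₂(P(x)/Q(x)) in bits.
1.0474 bits

D_KL(P||Q) = Σ P(x) log₂(P(x)/Q(x))

Computing term by term:
  P(1)·log₂(P(1)/Q(1)) = 0.3334·log₂(0.3334/0.1484) = 0.38933
  P(2)·log₂(P(2)/Q(2)) = 0.3333·log₂(0.3333/0.817) = -0.43113
  P(3)·log₂(P(3)/Q(3)) = 0.3333·log₂(0.3333/0.0346) = 1.08922

D_KL(P||Q) = 0.38933 - 0.43113 + 1.08922 = 1.04742 ≈ 1.0474 bits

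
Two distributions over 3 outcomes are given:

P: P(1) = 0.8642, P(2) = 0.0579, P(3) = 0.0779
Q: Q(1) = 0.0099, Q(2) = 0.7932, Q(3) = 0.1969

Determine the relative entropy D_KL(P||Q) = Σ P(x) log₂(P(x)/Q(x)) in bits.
5.2493 bits

D_KL(P||Q) = Σ P(x) log₂(P(x)/Q(x))

Computing term by term:
  P(1)·log₂(P(1)/Q(1)) = 0.8642·log₂(0.8642/0.0099) = 5.57218
  P(2)·log₂(P(2)/Q(2)) = 0.0579·log₂(0.0579/0.7932) = -0.21863
  P(3)·log₂(P(3)/Q(3)) = 0.0779·log₂(0.0779/0.1969) = -0.10421

D_KL(P||Q) = 5.57218 - 0.21863 - 0.10421 = 5.24934 ≈ 5.2493 bits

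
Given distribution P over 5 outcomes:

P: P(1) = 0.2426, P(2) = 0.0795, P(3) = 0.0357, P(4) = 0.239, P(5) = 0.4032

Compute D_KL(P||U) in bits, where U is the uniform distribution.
0.3423 bits

U(i) = 1/5 for all i

D_KL(P||U) = Σ P(x) log₂(P(x) / (1/5))
           = Σ P(x) log₂(P(x)) + log₂(5)
           = log₂(5) - H(P)

H(P) = -Σ P(x) log₂(P(x)):
  -P(1)·log₂(P(1)) = -(0.2426)·log₂(0.2426) = 0.49572
  -P(2)·log₂(P(2)) = -(0.0795)·log₂(0.0795) = 0.29041
  -P(3)·log₂(P(3)) = -(0.0357)·log₂(0.0357) = 0.17164
  -P(4)·log₂(P(4)) = -(0.239)·log₂(0.239) = 0.49352
  -P(5)·log₂(P(5)) = -(0.4032)·log₂(0.4032) = 0.52837
H(P) = 0.49572 + 0.29041 + 0.17164 + 0.49352 + 0.52837 = 1.97966 bits

log₂(5) = 2.32193 bits

D_KL(P||U) = 2.32193 - 1.97966 = 0.34227 ≈ 0.3423 bits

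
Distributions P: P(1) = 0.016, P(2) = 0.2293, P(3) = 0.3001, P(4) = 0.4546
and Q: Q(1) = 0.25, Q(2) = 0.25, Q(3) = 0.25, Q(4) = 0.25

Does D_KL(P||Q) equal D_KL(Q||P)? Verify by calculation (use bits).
D_KL(P||Q) = 0.3792 bits, D_KL(Q||P) = 0.7411 bits. No — D_KL(P||Q) ≠ D_KL(Q||P) for this pair.

D_KL(P||Q) = Σ P(x) log₂(P(x)/Q(x))

Computing term by term:
  P(1)·log₂(P(1)/Q(1)) = 0.016·log₂(0.016/0.25) = -0.06345
  P(2)·log₂(P(2)/Q(2)) = 0.2293·log₂(0.2293/0.25) = -0.02859
  P(3)·log₂(P(3)/Q(3)) = 0.3001·log₂(0.3001/0.25) = 0.07908
  P(4)·log₂(P(4)/Q(4)) = 0.4546·log₂(0.4546/0.25) = 0.39217

D_KL(P||Q) = -0.06345 - 0.02859 + 0.07908 + 0.39217 = 0.37921 ≈ 0.3792 bits

D_KL(Q||P) = Σ Q(x) log₂(Q(x)/P(x))

Computing term by term:
  Q(1)·log₂(Q(1)/P(1)) = 0.25·log₂(0.25/0.016) = 0.99145
  Q(2)·log₂(Q(2)/P(2)) = 0.25·log₂(0.25/0.2293) = 0.03117
  Q(3)·log₂(Q(3)/P(3)) = 0.25·log₂(0.25/0.3001) = -0.06588
  Q(4)·log₂(Q(4)/P(4)) = 0.25·log₂(0.25/0.4546) = -0.21567

D_KL(Q||P) = 0.99145 + 0.03117 - 0.06588 - 0.21567 = 0.74107 ≈ 0.7411 bits

These are NOT equal (difference: 0.3619 bits). KL divergence is asymmetric: D_KL(P||Q) ≠ D_KL(Q||P) in general.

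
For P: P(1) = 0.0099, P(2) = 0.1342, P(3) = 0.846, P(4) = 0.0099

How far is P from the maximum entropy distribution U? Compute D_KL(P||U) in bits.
1.2752 bits

U(i) = 1/4 for all i

D_KL(P||U) = Σ P(x) log₂(P(x) / (1/4))
           = Σ P(x) log₂(P(x)) + log₂(4)
           = log₂(4) - H(P)

H(P) = -Σ P(x) log₂(P(x)):
  -P(1)·log₂(P(1)) = -(0.0099)·log₂(0.0099) = 0.06592
  -P(2)·log₂(P(2)) = -(0.1342)·log₂(0.1342) = 0.38885
  -P(3)·log₂(P(3)) = -(0.846)·log₂(0.846) = 0.20411
  -P(4)·log₂(P(4)) = -(0.0099)·log₂(0.0099) = 0.06592
H(P) = 0.06592 + 0.38885 + 0.20411 + 0.06592 = 0.72480 bits

log₂(4) = 2.00000 bits

D_KL(P||U) = 2.00000 - 0.72480 = 1.27520 ≈ 1.2752 bits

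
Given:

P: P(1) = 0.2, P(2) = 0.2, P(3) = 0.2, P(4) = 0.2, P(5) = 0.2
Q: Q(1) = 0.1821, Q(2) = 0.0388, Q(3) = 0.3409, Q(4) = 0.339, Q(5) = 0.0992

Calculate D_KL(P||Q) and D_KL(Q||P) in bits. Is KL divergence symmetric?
D_KL(P||Q) = 0.3964 bits, D_KL(Q||P) = 0.3036 bits. No, KL divergence is not symmetric.

D_KL(P||Q) = Σ P(x) log₂(P(x)/Q(x))

Computing term by term:
  P(1)·log₂(P(1)/Q(1)) = 0.2·log₂(0.2/0.1821) = 0.02705
  P(2)·log₂(P(2)/Q(2)) = 0.2·log₂(0.2/0.0388) = 0.47317
  P(3)·log₂(P(3)/Q(3)) = 0.2·log₂(0.2/0.3409) = -0.15387
  P(4)·log₂(P(4)/Q(4)) = 0.2·log₂(0.2/0.339) = -0.15226
  P(5)·log₂(P(5)/Q(5)) = 0.2·log₂(0.2/0.0992) = 0.20232

D_KL(P||Q) = 0.02705 + 0.47317 - 0.15387 - 0.15226 + 0.20232 = 0.39641 ≈ 0.3964 bits

D_KL(Q||P) = Σ Q(x) log₂(Q(x)/P(x))

Computing term by term:
  Q(1)·log₂(Q(1)/P(1)) = 0.1821·log₂(0.1821/0.2) = -0.02463
  Q(2)·log₂(Q(2)/P(2)) = 0.0388·log₂(0.0388/0.2) = -0.09180
  Q(3)·log₂(Q(3)/P(3)) = 0.3409·log₂(0.3409/0.2) = 0.26227
  Q(4)·log₂(Q(4)/P(4)) = 0.339·log₂(0.339/0.2) = 0.25808
  Q(5)·log₂(Q(5)/P(5)) = 0.0992·log₂(0.0992/0.2) = -0.10035

D_KL(Q||P) = -0.02463 - 0.09180 + 0.26227 + 0.25808 - 0.10035 = 0.30357 ≈ 0.3036 bits

These are NOT equal (difference: 0.0928 bits). KL divergence is asymmetric: D_KL(P||Q) ≠ D_KL(Q||P) in general.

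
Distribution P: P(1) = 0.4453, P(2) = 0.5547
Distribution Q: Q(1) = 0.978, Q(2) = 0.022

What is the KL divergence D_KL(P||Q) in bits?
2.0773 bits

D_KL(P||Q) = Σ P(x) log₂(P(x)/Q(x))

Computing term by term:
  P(1)·log₂(P(1)/Q(1)) = 0.4453·log₂(0.4453/0.978) = -0.50544
  P(2)·log₂(P(2)/Q(2)) = 0.5547·log₂(0.5547/0.022) = 2.58276

D_KL(P||Q) = -0.50544 + 2.58276 = 2.07732 ≈ 2.0773 bits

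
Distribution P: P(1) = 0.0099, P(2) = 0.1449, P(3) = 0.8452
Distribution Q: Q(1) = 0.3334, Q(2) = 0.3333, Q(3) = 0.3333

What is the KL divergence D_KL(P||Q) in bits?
0.9103 bits

D_KL(P||Q) = Σ P(x) log₂(P(x)/Q(x))

Computing term by term:
  P(1)·log₂(P(1)/Q(1)) = 0.0099·log₂(0.0099/0.3334) = -0.05023
  P(2)·log₂(P(2)/Q(2)) = 0.1449·log₂(0.1449/0.3333) = -0.17414
  P(3)·log₂(P(3)/Q(3)) = 0.8452·log₂(0.8452/0.3333) = 1.13466

D_KL(P||Q) = -0.05023 - 0.17414 + 1.13466 = 0.91029 ≈ 0.9103 bits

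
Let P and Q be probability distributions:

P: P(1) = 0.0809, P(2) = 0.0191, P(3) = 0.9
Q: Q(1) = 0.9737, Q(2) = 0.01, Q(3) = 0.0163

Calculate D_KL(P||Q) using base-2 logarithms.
4.9357 bits

D_KL(P||Q) = Σ P(x) log₂(P(x)/Q(x))

Computing term by term:
  P(1)·log₂(P(1)/Q(1)) = 0.0809·log₂(0.0809/0.9737) = -0.29037
  P(2)·log₂(P(2)/Q(2)) = 0.0191·log₂(0.0191/0.01) = 0.01783
  P(3)·log₂(P(3)/Q(3)) = 0.9·log₂(0.9/0.0163) = 5.20828

D_KL(P||Q) = -0.29037 + 0.01783 + 5.20828 = 4.93574 ≈ 4.9357 bits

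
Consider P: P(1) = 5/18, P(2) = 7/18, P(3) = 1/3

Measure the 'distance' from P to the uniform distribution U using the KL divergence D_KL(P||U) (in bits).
0.0134 bits

U(i) = 1/3 for all i

D_KL(P||U) = Σ P(x) log₂(P(x) / (1/3))
           = Σ P(x) log₂(P(x)) + log₂(3)
           = log₂(3) - H(P)

H(P) = -Σ P(x) log₂(P(x)):
  -P(1)·log₂(P(1)) = -(5/18)·log₂(5/18) = 0.51333
  -P(2)·log₂(P(2)) = -(7/18)·log₂(7/18) = 0.52989
  -P(3)·log₂(P(3)) = -(1/3)·log₂(1/3) = 0.52832
H(P) = 0.51333 + 0.52989 + 0.52832 = 1.57154 bits

log₂(3) = 1.58496 bits

D_KL(P||U) = 1.58496 - 1.57154 = 0.01342 ≈ 0.0134 bits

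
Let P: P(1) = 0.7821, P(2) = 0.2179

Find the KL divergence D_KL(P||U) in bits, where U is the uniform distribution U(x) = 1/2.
0.2437 bits

U(i) = 1/2 for all i

D_KL(P||U) = Σ P(x) log₂(P(x) / (1/2))
           = Σ P(x) log₂(P(x)) + log₂(2)
           = log₂(2) - H(P)

H(P) = -Σ P(x) log₂(P(x)):
  -P(1)·log₂(P(1)) = -(0.7821)·log₂(0.7821) = 0.27731
  -P(2)·log₂(P(2)) = -(0.2179)·log₂(0.2179) = 0.47900
H(P) = 0.27731 + 0.47900 = 0.75631 bits

log₂(2) = 1.00000 bits

D_KL(P||U) = 1.00000 - 0.75631 = 0.24369 ≈ 0.2437 bits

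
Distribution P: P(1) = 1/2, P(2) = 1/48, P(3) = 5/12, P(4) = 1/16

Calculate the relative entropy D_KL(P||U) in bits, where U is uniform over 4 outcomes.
0.6074 bits

U(i) = 1/4 for all i

D_KL(P||U) = Σ P(x) log₂(P(x) / (1/4))
           = Σ P(x) log₂(P(x)) + log₂(4)
           = log₂(4) - H(P)

H(P) = -Σ P(x) log₂(P(x)):
  -P(1)·log₂(P(1)) = -(1/2)·log₂(1/2) = 0.50000
  -P(2)·log₂(P(2)) = -(1/48)·log₂(1/48) = 0.11635
  -P(3)·log₂(P(3)) = -(5/12)·log₂(5/12) = 0.52626
  -P(4)·log₂(P(4)) = -(1/16)·log₂(1/16) = 0.25000
H(P) = 0.50000 + 0.11635 + 0.52626 + 0.25000 = 1.39261 bits

log₂(4) = 2.00000 bits

D_KL(P||U) = 2.00000 - 1.39261 = 0.60739 ≈ 0.6074 bits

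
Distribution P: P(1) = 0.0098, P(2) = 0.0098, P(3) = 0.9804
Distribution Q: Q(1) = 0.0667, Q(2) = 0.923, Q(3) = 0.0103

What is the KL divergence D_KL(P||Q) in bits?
6.3525 bits

D_KL(P||Q) = Σ P(x) log₂(P(x)/Q(x))

Computing term by term:
  P(1)·log₂(P(1)/Q(1)) = 0.0098·log₂(0.0098/0.0667) = -0.02711
  P(2)·log₂(P(2)/Q(2)) = 0.0098·log₂(0.0098/0.923) = -0.06426
  P(3)·log₂(P(3)/Q(3)) = 0.9804·log₂(0.9804/0.0103) = 6.44383

D_KL(P||Q) = -0.02711 - 0.06426 + 6.44383 = 6.35246 ≈ 6.3525 bits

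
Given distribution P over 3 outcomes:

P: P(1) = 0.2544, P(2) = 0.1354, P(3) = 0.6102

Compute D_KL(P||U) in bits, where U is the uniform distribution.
0.2571 bits

U(i) = 1/3 for all i

D_KL(P||U) = Σ P(x) log₂(P(x) / (1/3))
           = Σ P(x) log₂(P(x)) + log₂(3)
           = log₂(3) - H(P)

H(P) = -Σ P(x) log₂(P(x)):
  -P(1)·log₂(P(1)) = -(0.2544)·log₂(0.2544) = 0.50240
  -P(2)·log₂(P(2)) = -(0.1354)·log₂(0.1354) = 0.39059
  -P(3)·log₂(P(3)) = -(0.6102)·log₂(0.6102) = 0.43486
H(P) = 0.50240 + 0.39059 + 0.43486 = 1.32785 bits

log₂(3) = 1.58496 bits

D_KL(P||U) = 1.58496 - 1.32785 = 0.25711 ≈ 0.2571 bits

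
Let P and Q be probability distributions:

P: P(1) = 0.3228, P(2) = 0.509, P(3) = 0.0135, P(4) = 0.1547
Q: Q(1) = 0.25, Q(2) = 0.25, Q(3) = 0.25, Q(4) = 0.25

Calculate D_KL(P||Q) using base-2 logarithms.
0.4772 bits

D_KL(P||Q) = Σ P(x) log₂(P(x)/Q(x))

Computing term by term:
  P(1)·log₂(P(1)/Q(1)) = 0.3228·log₂(0.3228/0.25) = 0.11902
  P(2)·log₂(P(2)/Q(2)) = 0.509·log₂(0.509/0.25) = 0.52210
  P(3)·log₂(P(3)/Q(3)) = 0.0135·log₂(0.0135/0.25) = -0.05685
  P(4)·log₂(P(4)/Q(4)) = 0.1547·log₂(0.1547/0.25) = -0.10712

D_KL(P||Q) = 0.11902 + 0.52210 - 0.05685 - 0.10712 = 0.47715 ≈ 0.4772 bits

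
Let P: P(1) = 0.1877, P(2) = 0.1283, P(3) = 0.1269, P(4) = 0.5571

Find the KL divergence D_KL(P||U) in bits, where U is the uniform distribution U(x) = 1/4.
0.3188 bits

U(i) = 1/4 for all i

D_KL(P||U) = Σ P(x) log₂(P(x) / (1/4))
           = Σ P(x) log₂(P(x)) + log₂(4)
           = log₂(4) - H(P)

H(P) = -Σ P(x) log₂(P(x)):
  -P(1)·log₂(P(1)) = -(0.1877)·log₂(0.1877) = 0.45301
  -P(2)·log₂(P(2)) = -(0.1283)·log₂(0.1283) = 0.38008
  -P(3)·log₂(P(3)) = -(0.1269)·log₂(0.1269) = 0.37794
  -P(4)·log₂(P(4)) = -(0.5571)·log₂(0.5571) = 0.47019
H(P) = 0.45301 + 0.38008 + 0.37794 + 0.47019 = 1.68122 bits

log₂(4) = 2.00000 bits

D_KL(P||U) = 2.00000 - 1.68122 = 0.31878 ≈ 0.3188 bits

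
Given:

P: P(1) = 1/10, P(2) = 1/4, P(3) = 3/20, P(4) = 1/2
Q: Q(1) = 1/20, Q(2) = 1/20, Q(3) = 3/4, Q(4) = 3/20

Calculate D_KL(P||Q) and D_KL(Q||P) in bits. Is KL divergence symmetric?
D_KL(P||Q) = 1.2007 bits, D_KL(Q||P) = 1.3148 bits. No, KL divergence is not symmetric.

D_KL(P||Q) = Σ P(x) log₂(P(x)/Q(x))

Computing term by term:
  P(1)·log₂(P(1)/Q(1)) = (1/10)·log₂((1/10)/(1/20)) = 0.10000
  P(2)·log₂(P(2)/Q(2)) = (1/4)·log₂((1/4)/(1/20)) = 0.58048
  P(3)·log₂(P(3)/Q(3)) = (3/20)·log₂((3/20)/(3/4)) = -0.34829
  P(4)·log₂(P(4)/Q(4)) = (1/2)·log₂((1/2)/(3/20)) = 0.86848

D_KL(P||Q) = 0.10000 + 0.58048 - 0.34829 + 0.86848 = 1.20067 ≈ 1.2007 bits

D_KL(Q||P) = Σ Q(x) log₂(Q(x)/P(x))

Computing term by term:
  Q(1)·log₂(Q(1)/P(1)) = (1/20)·log₂((1/20)/(1/10)) = -0.05000
  Q(2)·log₂(Q(2)/P(2)) = (1/20)·log₂((1/20)/(1/4)) = -0.11610
  Q(3)·log₂(Q(3)/P(3)) = (3/4)·log₂((3/4)/(3/20)) = 1.74145
  Q(4)·log₂(Q(4)/P(4)) = (3/20)·log₂((3/20)/(1/2)) = -0.26054

D_KL(Q||P) = -0.05000 - 0.11610 + 1.74145 - 0.26054 = 1.31481 ≈ 1.3148 bits

These are NOT equal (difference: 0.1141 bits). KL divergence is asymmetric: D_KL(P||Q) ≠ D_KL(Q||P) in general.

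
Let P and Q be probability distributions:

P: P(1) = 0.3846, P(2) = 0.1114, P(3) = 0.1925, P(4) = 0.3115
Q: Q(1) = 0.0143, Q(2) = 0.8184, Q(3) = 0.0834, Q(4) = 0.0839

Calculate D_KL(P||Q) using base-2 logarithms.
2.3279 bits

D_KL(P||Q) = Σ P(x) log₂(P(x)/Q(x))

Computing term by term:
  P(1)·log₂(P(1)/Q(1)) = 0.3846·log₂(0.3846/0.0143) = 1.82657
  P(2)·log₂(P(2)/Q(2)) = 0.1114·log₂(0.1114/0.8184) = -0.32050
  P(3)·log₂(P(3)/Q(3)) = 0.1925·log₂(0.1925/0.0834) = 0.23230
  P(4)·log₂(P(4)/Q(4)) = 0.3115·log₂(0.3115/0.0839) = 0.58951

D_KL(P||Q) = 1.82657 - 0.32050 + 0.23230 + 0.58951 = 2.32788 ≈ 2.3279 bits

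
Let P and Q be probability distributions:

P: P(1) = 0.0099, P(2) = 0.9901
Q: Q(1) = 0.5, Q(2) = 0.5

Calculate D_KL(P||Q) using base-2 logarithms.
0.9199 bits

D_KL(P||Q) = Σ P(x) log₂(P(x)/Q(x))

Computing term by term:
  P(1)·log₂(P(1)/Q(1)) = 0.0099·log₂(0.0099/0.5) = -0.05602
  P(2)·log₂(P(2)/Q(2)) = 0.9901·log₂(0.9901/0.5) = 0.97589

D_KL(P||Q) = -0.05602 + 0.97589 = 0.91987 ≈ 0.9199 bits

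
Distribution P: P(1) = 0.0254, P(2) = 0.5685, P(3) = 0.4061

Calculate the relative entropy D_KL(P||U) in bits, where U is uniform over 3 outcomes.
0.4592 bits

U(i) = 1/3 for all i

D_KL(P||U) = Σ P(x) log₂(P(x) / (1/3))
           = Σ P(x) log₂(P(x)) + log₂(3)
           = log₂(3) - H(P)

H(P) = -Σ P(x) log₂(P(x)):
  -P(1)·log₂(P(1)) = -(0.0254)·log₂(0.0254) = 0.13460
  -P(2)·log₂(P(2)) = -(0.5685)·log₂(0.5685) = 0.46320
  -P(3)·log₂(P(3)) = -(0.4061)·log₂(0.4061) = 0.52797
H(P) = 0.13460 + 0.46320 + 0.52797 = 1.12577 bits

log₂(3) = 1.58496 bits

D_KL(P||U) = 1.58496 - 1.12577 = 0.45919 ≈ 0.4592 bits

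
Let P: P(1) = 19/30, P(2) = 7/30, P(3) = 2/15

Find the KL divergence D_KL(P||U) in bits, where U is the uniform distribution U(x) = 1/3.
0.2901 bits

U(i) = 1/3 for all i

D_KL(P||U) = Σ P(x) log₂(P(x) / (1/3))
           = Σ P(x) log₂(P(x)) + log₂(3)
           = log₂(3) - H(P)

H(P) = -Σ P(x) log₂(P(x)):
  -P(1)·log₂(P(1)) = -(19/30)·log₂(19/30) = 0.41734
  -P(2)·log₂(P(2)) = -(7/30)·log₂(7/30) = 0.48989
  -P(3)·log₂(P(3)) = -(2/15)·log₂(2/15) = 0.38759
H(P) = 0.41734 + 0.48989 + 0.38759 = 1.29482 bits

log₂(3) = 1.58496 bits

D_KL(P||U) = 1.58496 - 1.29482 = 0.29014 ≈ 0.2901 bits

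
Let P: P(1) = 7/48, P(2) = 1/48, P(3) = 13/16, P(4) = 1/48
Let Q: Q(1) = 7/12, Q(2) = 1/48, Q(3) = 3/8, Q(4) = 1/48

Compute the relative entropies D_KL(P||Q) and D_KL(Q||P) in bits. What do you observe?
D_KL(P||Q) = 0.6147 bits, D_KL(Q||P) = 0.7484 bits. The two directions give different values (D_KL(Q||P) exceeds D_KL(P||Q) by 0.1337 bits): KL divergence is asymmetric.

D_KL(P||Q) = Σ P(x) log₂(P(x)/Q(x))

Computing term by term:
  P(1)·log₂(P(1)/Q(1)) = (7/48)·log₂((7/48)/(7/12)) = -0.29167
  P(2)·log₂(P(2)/Q(2)) = (1/48)·log₂((1/48)/(1/48)) = 0.00000
  P(3)·log₂(P(3)/Q(3)) = (13/16)·log₂((13/16)/(3/8)) = 0.90633
  P(4)·log₂(P(4)/Q(4)) = (1/48)·log₂((1/48)/(1/48)) = 0.00000

D_KL(P||Q) = -0.29167 + 0.00000 + 0.90633 + 0.00000 = 0.61466 ≈ 0.6147 bits

D_KL(Q||P) = Σ Q(x) log₂(Q(x)/P(x))

Computing term by term:
  Q(1)·log₂(Q(1)/P(1)) = (7/12)·log₂((7/12)/(7/48)) = 1.16667
  Q(2)·log₂(Q(2)/P(2)) = (1/48)·log₂((1/48)/(1/48)) = 0.00000
  Q(3)·log₂(Q(3)/P(3)) = (3/8)·log₂((3/8)/(13/16)) = -0.41830
  Q(4)·log₂(Q(4)/P(4)) = (1/48)·log₂((1/48)/(1/48)) = 0.00000

D_KL(Q||P) = 1.16667 + 0.00000 - 0.41830 + 0.00000 = 0.74837 ≈ 0.7484 bits

These are NOT equal (difference: 0.1337 bits). KL divergence is asymmetric: D_KL(P||Q) ≠ D_KL(Q||P) in general.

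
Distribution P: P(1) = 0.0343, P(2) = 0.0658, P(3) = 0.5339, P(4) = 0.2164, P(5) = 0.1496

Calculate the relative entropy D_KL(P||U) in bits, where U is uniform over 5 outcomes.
0.5255 bits

U(i) = 1/5 for all i

D_KL(P||U) = Σ P(x) log₂(P(x) / (1/5))
           = Σ P(x) log₂(P(x)) + log₂(5)
           = log₂(5) - H(P)

H(P) = -Σ P(x) log₂(P(x)):
  -P(1)·log₂(P(1)) = -(0.0343)·log₂(0.0343) = 0.16689
  -P(2)·log₂(P(2)) = -(0.0658)·log₂(0.0658) = 0.25832
  -P(3)·log₂(P(3)) = -(0.5339)·log₂(0.5339) = 0.48337
  -P(4)·log₂(P(4)) = -(0.2164)·log₂(0.2164) = 0.47786
  -P(5)·log₂(P(5)) = -(0.1496)·log₂(0.1496) = 0.41003
H(P) = 0.16689 + 0.25832 + 0.48337 + 0.47786 + 0.41003 = 1.79647 bits

log₂(5) = 2.32193 bits

D_KL(P||U) = 2.32193 - 1.79647 = 0.52546 ≈ 0.5255 bits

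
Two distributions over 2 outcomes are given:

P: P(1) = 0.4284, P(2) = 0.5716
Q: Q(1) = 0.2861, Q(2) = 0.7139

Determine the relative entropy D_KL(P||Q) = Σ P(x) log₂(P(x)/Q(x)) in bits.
0.0662 bits

D_KL(P||Q) = Σ P(x) log₂(P(x)/Q(x))

Computing term by term:
  P(1)·log₂(P(1)/Q(1)) = 0.4284·log₂(0.4284/0.2861) = 0.24952
  P(2)·log₂(P(2)/Q(2)) = 0.5716·log₂(0.5716/0.7139) = -0.18332

D_KL(P||Q) = 0.24952 - 0.18332 = 0.06620 ≈ 0.0662 bits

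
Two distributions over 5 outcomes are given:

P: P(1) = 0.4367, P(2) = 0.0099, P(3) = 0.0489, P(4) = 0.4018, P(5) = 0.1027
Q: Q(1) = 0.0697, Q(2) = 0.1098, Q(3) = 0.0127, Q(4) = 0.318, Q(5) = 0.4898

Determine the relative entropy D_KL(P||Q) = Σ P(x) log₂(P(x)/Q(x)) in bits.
1.1210 bits

D_KL(P||Q) = Σ P(x) log₂(P(x)/Q(x))

Computing term by term:
  P(1)·log₂(P(1)/Q(1)) = 0.4367·log₂(0.4367/0.0697) = 1.15612
  P(2)·log₂(P(2)/Q(2)) = 0.0099·log₂(0.0099/0.1098) = -0.03437
  P(3)·log₂(P(3)/Q(3)) = 0.0489·log₂(0.0489/0.0127) = 0.09511
  P(4)·log₂(P(4)/Q(4)) = 0.4018·log₂(0.4018/0.318) = 0.13559
  P(5)·log₂(P(5)/Q(5)) = 0.1027·log₂(0.1027/0.4898) = -0.23146

D_KL(P||Q) = 1.15612 - 0.03437 + 0.09511 + 0.13559 - 0.23146 = 1.12099 ≈ 1.1210 bits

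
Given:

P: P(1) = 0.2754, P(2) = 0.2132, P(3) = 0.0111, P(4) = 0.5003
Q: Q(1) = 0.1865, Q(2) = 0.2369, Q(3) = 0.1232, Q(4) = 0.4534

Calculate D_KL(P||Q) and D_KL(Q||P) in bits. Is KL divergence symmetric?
D_KL(P||Q) = 0.1550 bits, D_KL(Q||P) = 0.2946 bits. No, KL divergence is not symmetric.

D_KL(P||Q) = Σ P(x) log₂(P(x)/Q(x))

Computing term by term:
  P(1)·log₂(P(1)/Q(1)) = 0.2754·log₂(0.2754/0.1865) = 0.15487
  P(2)·log₂(P(2)/Q(2)) = 0.2132·log₂(0.2132/0.2369) = -0.03242
  P(3)·log₂(P(3)/Q(3)) = 0.0111·log₂(0.0111/0.1232) = -0.03854
  P(4)·log₂(P(4)/Q(4)) = 0.5003·log₂(0.5003/0.4534) = 0.07105

D_KL(P||Q) = 0.15487 - 0.03242 - 0.03854 + 0.07105 = 0.15496 ≈ 0.1550 bits

D_KL(Q||P) = Σ Q(x) log₂(Q(x)/P(x))

Computing term by term:
  Q(1)·log₂(Q(1)/P(1)) = 0.1865·log₂(0.1865/0.2754) = -0.10488
  Q(2)·log₂(Q(2)/P(2)) = 0.2369·log₂(0.2369/0.2132) = 0.03603
  Q(3)·log₂(Q(3)/P(3)) = 0.1232·log₂(0.1232/0.0111) = 0.42780
  Q(4)·log₂(Q(4)/P(4)) = 0.4534·log₂(0.4534/0.5003) = -0.06439

D_KL(Q||P) = -0.10488 + 0.03603 + 0.42780 - 0.06439 = 0.29456 ≈ 0.2946 bits

These are NOT equal (difference: 0.1396 bits). KL divergence is asymmetric: D_KL(P||Q) ≠ D_KL(Q||P) in general.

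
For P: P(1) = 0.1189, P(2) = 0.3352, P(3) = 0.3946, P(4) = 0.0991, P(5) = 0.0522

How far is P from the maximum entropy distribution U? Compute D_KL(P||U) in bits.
0.3458 bits

U(i) = 1/5 for all i

D_KL(P||U) = Σ P(x) log₂(P(x) / (1/5))
           = Σ P(x) log₂(P(x)) + log₂(5)
           = log₂(5) - H(P)

H(P) = -Σ P(x) log₂(P(x)):
  -P(1)·log₂(P(1)) = -(0.1189)·log₂(0.1189) = 0.36528
  -P(2)·log₂(P(2)) = -(0.3352)·log₂(0.3352) = 0.52858
  -P(3)·log₂(P(3)) = -(0.3946)·log₂(0.3946) = 0.52937
  -P(4)·log₂(P(4)) = -(0.0991)·log₂(0.0991) = 0.33050
  -P(5)·log₂(P(5)) = -(0.0522)·log₂(0.0522) = 0.22236
H(P) = 0.36528 + 0.52858 + 0.52937 + 0.33050 + 0.22236 = 1.97609 bits

log₂(5) = 2.32193 bits

D_KL(P||U) = 2.32193 - 1.97609 = 0.34584 ≈ 0.3458 bits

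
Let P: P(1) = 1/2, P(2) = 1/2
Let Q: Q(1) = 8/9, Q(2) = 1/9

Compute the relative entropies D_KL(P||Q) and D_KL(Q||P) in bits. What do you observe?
D_KL(P||Q) = 0.6699 bits, D_KL(Q||P) = 0.4967 bits. The two directions give different values (D_KL(P||Q) exceeds D_KL(Q||P) by 0.1732 bits): KL divergence is asymmetric.

D_KL(P||Q) = Σ P(x) log₂(P(x)/Q(x))

Computing term by term:
  P(1)·log₂(P(1)/Q(1)) = (1/2)·log₂((1/2)/(8/9)) = -0.41504
  P(2)·log₂(P(2)/Q(2)) = (1/2)·log₂((1/2)/(1/9)) = 1.08496

D_KL(P||Q) = -0.41504 + 1.08496 = 0.66992 ≈ 0.6699 bits

D_KL(Q||P) = Σ Q(x) log₂(Q(x)/P(x))

Computing term by term:
  Q(1)·log₂(Q(1)/P(1)) = (8/9)·log₂((8/9)/(1/2)) = 0.73784
  Q(2)·log₂(Q(2)/P(2)) = (1/9)·log₂((1/9)/(1/2)) = -0.24110

D_KL(Q||P) = 0.73784 - 0.24110 = 0.49674 ≈ 0.4967 bits

These are NOT equal (difference: 0.1732 bits). KL divergence is asymmetric: D_KL(P||Q) ≠ D_KL(Q||P) in general.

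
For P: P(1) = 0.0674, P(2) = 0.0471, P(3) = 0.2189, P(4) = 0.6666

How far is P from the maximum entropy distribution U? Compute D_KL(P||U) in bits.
0.6603 bits

U(i) = 1/4 for all i

D_KL(P||U) = Σ P(x) log₂(P(x) / (1/4))
           = Σ P(x) log₂(P(x)) + log₂(4)
           = log₂(4) - H(P)

H(P) = -Σ P(x) log₂(P(x)):
  -P(1)·log₂(P(1)) = -(0.0674)·log₂(0.0674) = 0.26226
  -P(2)·log₂(P(2)) = -(0.0471)·log₂(0.0471) = 0.20762
  -P(3)·log₂(P(3)) = -(0.2189)·log₂(0.2189) = 0.47975
  -P(4)·log₂(P(4)) = -(0.6666)·log₂(0.6666) = 0.39003
H(P) = 0.26226 + 0.20762 + 0.47975 + 0.39003 = 1.33966 bits

log₂(4) = 2.00000 bits

D_KL(P||U) = 2.00000 - 1.33966 = 0.66034 ≈ 0.6603 bits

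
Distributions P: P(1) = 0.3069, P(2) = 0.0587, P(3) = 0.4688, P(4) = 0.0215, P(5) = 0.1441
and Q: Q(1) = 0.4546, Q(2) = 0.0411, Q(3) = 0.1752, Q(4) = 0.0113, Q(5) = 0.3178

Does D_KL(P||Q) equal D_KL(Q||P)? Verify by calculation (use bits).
D_KL(P||Q) = 0.3774 bits, D_KL(Q||P) = 0.3399 bits. No — D_KL(P||Q) ≠ D_KL(Q||P) for this pair.

D_KL(P||Q) = Σ P(x) log₂(P(x)/Q(x))

Computing term by term:
  P(1)·log₂(P(1)/Q(1)) = 0.3069·log₂(0.3069/0.4546) = -0.17396
  P(2)·log₂(P(2)/Q(2)) = 0.0587·log₂(0.0587/0.0411) = 0.03018
  P(3)·log₂(P(3)/Q(3)) = 0.4688·log₂(0.4688/0.1752) = 0.66568
  P(4)·log₂(P(4)/Q(4)) = 0.0215·log₂(0.0215/0.0113) = 0.01995
  P(5)·log₂(P(5)/Q(5)) = 0.1441·log₂(0.1441/0.3178) = -0.16443

D_KL(P||Q) = -0.17396 + 0.03018 + 0.66568 + 0.01995 - 0.16443 = 0.37742 ≈ 0.3774 bits

D_KL(Q||P) = Σ Q(x) log₂(Q(x)/P(x))

Computing term by term:
  Q(1)·log₂(Q(1)/P(1)) = 0.4546·log₂(0.4546/0.3069) = 0.25768
  Q(2)·log₂(Q(2)/P(2)) = 0.0411·log₂(0.0411/0.0587) = -0.02113
  Q(3)·log₂(Q(3)/P(3)) = 0.1752·log₂(0.1752/0.4688) = -0.24878
  Q(4)·log₂(Q(4)/P(4)) = 0.0113·log₂(0.0113/0.0215) = -0.01049
  Q(5)·log₂(Q(5)/P(5)) = 0.3178·log₂(0.3178/0.1441) = 0.36263

D_KL(Q||P) = 0.25768 - 0.02113 - 0.24878 - 0.01049 + 0.36263 = 0.33991 ≈ 0.3399 bits

These are NOT equal (difference: 0.0375 bits). KL divergence is asymmetric: D_KL(P||Q) ≠ D_KL(Q||P) in general.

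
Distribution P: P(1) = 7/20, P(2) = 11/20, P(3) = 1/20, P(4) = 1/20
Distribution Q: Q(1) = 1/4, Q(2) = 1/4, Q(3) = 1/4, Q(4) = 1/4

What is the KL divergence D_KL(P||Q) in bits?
0.5633 bits

D_KL(P||Q) = Σ P(x) log₂(P(x)/Q(x))

Computing term by term:
  P(1)·log₂(P(1)/Q(1)) = (7/20)·log₂((7/20)/(1/4)) = 0.16990
  P(2)·log₂(P(2)/Q(2)) = (11/20)·log₂((11/20)/(1/4)) = 0.62563
  P(3)·log₂(P(3)/Q(3)) = (1/20)·log₂((1/20)/(1/4)) = -0.11610
  P(4)·log₂(P(4)/Q(4)) = (1/20)·log₂((1/20)/(1/4)) = -0.11610

D_KL(P||Q) = 0.16990 + 0.62563 - 0.11610 - 0.11610 = 0.56333 ≈ 0.5633 bits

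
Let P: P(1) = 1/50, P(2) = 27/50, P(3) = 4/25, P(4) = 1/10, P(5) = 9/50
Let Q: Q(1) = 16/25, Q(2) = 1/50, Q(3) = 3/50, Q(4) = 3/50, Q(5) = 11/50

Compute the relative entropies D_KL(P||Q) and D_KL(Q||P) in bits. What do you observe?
D_KL(P||Q) = 2.7156 bits, D_KL(Q||P) = 3.0395 bits. The two directions give different values (D_KL(Q||P) exceeds D_KL(P||Q) by 0.3239 bits): KL divergence is asymmetric.

D_KL(P||Q) = Σ P(x) log₂(P(x)/Q(x))

Computing term by term:
  P(1)·log₂(P(1)/Q(1)) = (1/50)·log₂((1/50)/(16/25)) = -0.10000
  P(2)·log₂(P(2)/Q(2)) = (27/50)·log₂((27/50)/(1/50)) = 2.56764
  P(3)·log₂(P(3)/Q(3)) = (4/25)·log₂((4/25)/(3/50)) = 0.22641
  P(4)·log₂(P(4)/Q(4)) = (1/10)·log₂((1/10)/(3/50)) = 0.07370
  P(5)·log₂(P(5)/Q(5)) = (9/50)·log₂((9/50)/(11/50)) = -0.05211

D_KL(P||Q) = -0.10000 + 2.56764 + 0.22641 + 0.07370 - 0.05211 = 2.71564 ≈ 2.7156 bits

D_KL(Q||P) = Σ Q(x) log₂(Q(x)/P(x))

Computing term by term:
  Q(1)·log₂(Q(1)/P(1)) = (16/25)·log₂((16/25)/(1/50)) = 3.20000
  Q(2)·log₂(Q(2)/P(2)) = (1/50)·log₂((1/50)/(27/50)) = -0.09510
  Q(3)·log₂(Q(3)/P(3)) = (3/50)·log₂((3/50)/(4/25)) = -0.08490
  Q(4)·log₂(Q(4)/P(4)) = (3/50)·log₂((3/50)/(1/10)) = -0.04422
  Q(5)·log₂(Q(5)/P(5)) = (11/50)·log₂((11/50)/(9/50)) = 0.06369

D_KL(Q||P) = 3.20000 - 0.09510 - 0.08490 - 0.04422 + 0.06369 = 3.03947 ≈ 3.0395 bits

These are NOT equal (difference: 0.3239 bits). KL divergence is asymmetric: D_KL(P||Q) ≠ D_KL(Q||P) in general.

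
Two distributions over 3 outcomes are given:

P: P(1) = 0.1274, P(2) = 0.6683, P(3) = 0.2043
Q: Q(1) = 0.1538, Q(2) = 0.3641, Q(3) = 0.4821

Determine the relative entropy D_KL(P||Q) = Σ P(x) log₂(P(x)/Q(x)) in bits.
0.2979 bits

D_KL(P||Q) = Σ P(x) log₂(P(x)/Q(x))

Computing term by term:
  P(1)·log₂(P(1)/Q(1)) = 0.1274·log₂(0.1274/0.1538) = -0.03461
  P(2)·log₂(P(2)/Q(2)) = 0.6683·log₂(0.6683/0.3641) = 0.58554
  P(3)·log₂(P(3)/Q(3)) = 0.2043·log₂(0.2043/0.4821) = -0.25305

D_KL(P||Q) = -0.03461 + 0.58554 - 0.25305 = 0.29788 ≈ 0.2979 bits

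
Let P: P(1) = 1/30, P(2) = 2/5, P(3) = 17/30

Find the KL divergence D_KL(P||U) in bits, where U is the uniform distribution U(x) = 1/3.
0.4283 bits

U(i) = 1/3 for all i

D_KL(P||U) = Σ P(x) log₂(P(x) / (1/3))
           = Σ P(x) log₂(P(x)) + log₂(3)
           = log₂(3) - H(P)

H(P) = -Σ P(x) log₂(P(x)):
  -P(1)·log₂(P(1)) = -(1/30)·log₂(1/30) = 0.16356
  -P(2)·log₂(P(2)) = -(2/5)·log₂(2/5) = 0.52877
  -P(3)·log₂(P(3)) = -(17/30)·log₂(17/30) = 0.46434
H(P) = 0.16356 + 0.52877 + 0.46434 = 1.15667 bits

log₂(3) = 1.58496 bits

D_KL(P||U) = 1.58496 - 1.15667 = 0.42829 ≈ 0.4283 bits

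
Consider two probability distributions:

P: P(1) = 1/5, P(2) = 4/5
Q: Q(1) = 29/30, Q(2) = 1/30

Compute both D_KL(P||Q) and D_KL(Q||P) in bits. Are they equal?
D_KL(P||Q) = 3.2134 bits, D_KL(Q||P) = 2.0444 bits. No, they are not equal.

D_KL(P||Q) = Σ P(x) log₂(P(x)/Q(x))

Computing term by term:
  P(1)·log₂(P(1)/Q(1)) = (1/5)·log₂((1/5)/(29/30)) = -0.45460
  P(2)·log₂(P(2)/Q(2)) = (4/5)·log₂((4/5)/(1/30)) = 3.66797

D_KL(P||Q) = -0.45460 + 3.66797 = 3.21337 ≈ 3.2134 bits

D_KL(Q||P) = Σ Q(x) log₂(Q(x)/P(x))

Computing term by term:
  Q(1)·log₂(Q(1)/P(1)) = (29/30)·log₂((29/30)/(1/5)) = 2.19725
  Q(2)·log₂(Q(2)/P(2)) = (1/30)·log₂((1/30)/(4/5)) = -0.15283

D_KL(Q||P) = 2.19725 - 0.15283 = 2.04442 ≈ 2.0444 bits

These are NOT equal (difference: 1.1690 bits). KL divergence is asymmetric: D_KL(P||Q) ≠ D_KL(Q||P) in general.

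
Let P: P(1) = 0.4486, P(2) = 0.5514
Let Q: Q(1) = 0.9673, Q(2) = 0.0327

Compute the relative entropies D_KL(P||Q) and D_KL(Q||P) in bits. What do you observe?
D_KL(P||Q) = 1.7501 bits, D_KL(Q||P) = 0.9390 bits. The two directions give different values (D_KL(P||Q) exceeds D_KL(Q||P) by 0.8111 bits): KL divergence is asymmetric.

D_KL(P||Q) = Σ P(x) log₂(P(x)/Q(x))

Computing term by term:
  P(1)·log₂(P(1)/Q(1)) = 0.4486·log₂(0.4486/0.9673) = -0.49729
  P(2)·log₂(P(2)/Q(2)) = 0.5514·log₂(0.5514/0.0327) = 2.24736

D_KL(P||Q) = -0.49729 + 2.24736 = 1.75007 ≈ 1.7501 bits

D_KL(Q||P) = Σ Q(x) log₂(Q(x)/P(x))

Computing term by term:
  Q(1)·log₂(Q(1)/P(1)) = 0.9673·log₂(0.9673/0.4486) = 1.07228
  Q(2)·log₂(Q(2)/P(2)) = 0.0327·log₂(0.0327/0.5514) = -0.13328

D_KL(Q||P) = 1.07228 - 0.13328 = 0.93900 ≈ 0.9390 bits

These are NOT equal (difference: 0.8111 bits). KL divergence is asymmetric: D_KL(P||Q) ≠ D_KL(Q||P) in general.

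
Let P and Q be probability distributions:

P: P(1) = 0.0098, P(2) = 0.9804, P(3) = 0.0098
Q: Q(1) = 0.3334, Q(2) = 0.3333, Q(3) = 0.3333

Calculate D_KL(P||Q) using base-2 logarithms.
1.4263 bits

D_KL(P||Q) = Σ P(x) log₂(P(x)/Q(x))

Computing term by term:
  P(1)·log₂(P(1)/Q(1)) = 0.0098·log₂(0.0098/0.3334) = -0.04987
  P(2)·log₂(P(2)/Q(2)) = 0.9804·log₂(0.9804/0.3333) = 1.52604
  P(3)·log₂(P(3)/Q(3)) = 0.0098·log₂(0.0098/0.3333) = -0.04986

D_KL(P||Q) = -0.04987 + 1.52604 - 0.04986 = 1.42631 ≈ 1.4263 bits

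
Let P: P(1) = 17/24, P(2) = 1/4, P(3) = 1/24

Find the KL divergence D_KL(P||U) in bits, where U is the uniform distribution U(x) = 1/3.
0.5415 bits

U(i) = 1/3 for all i

D_KL(P||U) = Σ P(x) log₂(P(x) / (1/3))
           = Σ P(x) log₂(P(x)) + log₂(3)
           = log₂(3) - H(P)

H(P) = -Σ P(x) log₂(P(x)):
  -P(1)·log₂(P(1)) = -(17/24)·log₂(17/24) = 0.35240
  -P(2)·log₂(P(2)) = -(1/4)·log₂(1/4) = 0.50000
  -P(3)·log₂(P(3)) = -(1/24)·log₂(1/24) = 0.19104
H(P) = 0.35240 + 0.50000 + 0.19104 = 1.04344 bits

log₂(3) = 1.58496 bits

D_KL(P||U) = 1.58496 - 1.04344 = 0.54152 ≈ 0.5415 bits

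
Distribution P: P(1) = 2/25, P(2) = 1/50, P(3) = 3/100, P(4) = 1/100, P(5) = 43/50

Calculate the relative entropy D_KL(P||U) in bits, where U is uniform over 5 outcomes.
1.5122 bits

U(i) = 1/5 for all i

D_KL(P||U) = Σ P(x) log₂(P(x) / (1/5))
           = Σ P(x) log₂(P(x)) + log₂(5)
           = log₂(5) - H(P)

H(P) = -Σ P(x) log₂(P(x)):
  -P(1)·log₂(P(1)) = -(2/25)·log₂(2/25) = 0.29151
  -P(2)·log₂(P(2)) = -(1/50)·log₂(1/50) = 0.11288
  -P(3)·log₂(P(3)) = -(3/100)·log₂(3/100) = 0.15177
  -P(4)·log₂(P(4)) = -(1/100)·log₂(1/100) = 0.06644
  -P(5)·log₂(P(5)) = -(43/50)·log₂(43/50) = 0.18713
H(P) = 0.29151 + 0.11288 + 0.15177 + 0.06644 + 0.18713 = 0.80973 bits

log₂(5) = 2.32193 bits

D_KL(P||U) = 2.32193 - 0.80973 = 1.51220 ≈ 1.5122 bits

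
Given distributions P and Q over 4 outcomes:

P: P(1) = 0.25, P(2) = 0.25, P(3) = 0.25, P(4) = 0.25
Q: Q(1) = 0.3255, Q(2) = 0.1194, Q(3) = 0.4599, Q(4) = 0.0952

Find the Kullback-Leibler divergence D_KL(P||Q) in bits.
0.2997 bits

D_KL(P||Q) = Σ P(x) log₂(P(x)/Q(x))

Computing term by term:
  P(1)·log₂(P(1)/Q(1)) = 0.25·log₂(0.25/0.3255) = -0.09518
  P(2)·log₂(P(2)/Q(2)) = 0.25·log₂(0.25/0.1194) = 0.26653
  P(3)·log₂(P(3)/Q(3)) = 0.25·log₂(0.25/0.4599) = -0.21985
  P(4)·log₂(P(4)/Q(4)) = 0.25·log₂(0.25/0.0952) = 0.34822

D_KL(P||Q) = -0.09518 + 0.26653 - 0.21985 + 0.34822 = 0.29972 ≈ 0.2997 bits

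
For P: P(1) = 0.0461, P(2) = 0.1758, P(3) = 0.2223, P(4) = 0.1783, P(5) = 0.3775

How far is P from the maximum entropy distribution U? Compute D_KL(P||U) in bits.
0.2200 bits

U(i) = 1/5 for all i

D_KL(P||U) = Σ P(x) log₂(P(x) / (1/5))
           = Σ P(x) log₂(P(x)) + log₂(5)
           = log₂(5) - H(P)

H(P) = -Σ P(x) log₂(P(x)):
  -P(1)·log₂(P(1)) = -(0.0461)·log₂(0.0461) = 0.20464
  -P(2)·log₂(P(2)) = -(0.1758)·log₂(0.1758) = 0.44091
  -P(3)·log₂(P(3)) = -(0.2223)·log₂(0.2223) = 0.48226
  -P(4)·log₂(P(4)) = -(0.1783)·log₂(0.1783) = 0.44354
  -P(5)·log₂(P(5)) = -(0.3775)·log₂(0.3775) = 0.53056
H(P) = 0.20464 + 0.44091 + 0.48226 + 0.44354 + 0.53056 = 2.10191 bits

log₂(5) = 2.32193 bits

D_KL(P||U) = 2.32193 - 2.10191 = 0.22002 ≈ 0.2200 bits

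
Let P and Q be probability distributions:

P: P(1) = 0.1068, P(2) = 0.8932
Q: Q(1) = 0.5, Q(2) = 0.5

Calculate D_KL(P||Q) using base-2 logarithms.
0.5098 bits

D_KL(P||Q) = Σ P(x) log₂(P(x)/Q(x))

Computing term by term:
  P(1)·log₂(P(1)/Q(1)) = 0.1068·log₂(0.1068/0.5) = -0.23785
  P(2)·log₂(P(2)/Q(2)) = 0.8932·log₂(0.8932/0.5) = 0.74766

D_KL(P||Q) = -0.23785 + 0.74766 = 0.50981 ≈ 0.5098 bits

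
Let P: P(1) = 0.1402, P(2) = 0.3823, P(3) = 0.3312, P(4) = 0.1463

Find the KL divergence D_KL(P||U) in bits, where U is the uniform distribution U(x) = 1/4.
0.1386 bits

U(i) = 1/4 for all i

D_KL(P||U) = Σ P(x) log₂(P(x) / (1/4))
           = Σ P(x) log₂(P(x)) + log₂(4)
           = log₂(4) - H(P)

H(P) = -Σ P(x) log₂(P(x)):
  -P(1)·log₂(P(1)) = -(0.1402)·log₂(0.1402) = 0.39739
  -P(2)·log₂(P(2)) = -(0.3823)·log₂(0.3823) = 0.53034
  -P(3)·log₂(P(3)) = -(0.3312)·log₂(0.3312) = 0.52801
  -P(4)·log₂(P(4)) = -(0.1463)·log₂(0.1463) = 0.40569
H(P) = 0.39739 + 0.53034 + 0.52801 + 0.40569 = 1.86143 bits

log₂(4) = 2.00000 bits

D_KL(P||U) = 2.00000 - 1.86143 = 0.13857 ≈ 0.1386 bits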